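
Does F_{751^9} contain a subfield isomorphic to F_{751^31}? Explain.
No: F_{751^31} is not a subfield of F_{751^9}

F_{p^m} embeds in F_{p^n} iff m | n. Here 31 ∤ 9 (since 9 = 0·31 + 9 with remainder 9 ≠ 0), so F_{751^31} is not a subfield of F_{751^9}. Equivalently: if it were, the tower law would give 31 = [F_{751^31}:F_751] dividing [F_{751^9}:F_751] = 9, contradiction.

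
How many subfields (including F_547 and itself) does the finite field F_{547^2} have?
F_{547^2} has 2 subfields

The subfields of F_{p^n} are exactly the fields F_{p^d} for d | n (each is the fixed field of the unique index-d subgroup of Gal(F_{p^n}/F_p) ≅ Z/nZ). The divisors of n = 2 are {1, 2}, giving 2 subfields: F_{547^1}, F_{547^2}.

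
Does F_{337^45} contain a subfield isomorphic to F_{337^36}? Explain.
No: F_{337^36} is not a subfield of F_{337^45}

F_{p^m} embeds in F_{p^n} iff m | n. Here 36 ∤ 45 (since 45 = 1·36 + 9 with remainder 9 ≠ 0), so F_{337^36} is not a subfield of F_{337^45}. Equivalently: if it were, the tower law would give 36 = [F_{337^36}:F_337] dividing [F_{337^45}:F_337] = 45, contradiction.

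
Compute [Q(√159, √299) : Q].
[Q(√159, √299) : Q] = 4

[Q(√159):Q] = 2 (min poly x^2 - 159, irreducible since 159 is squarefree > 1). For the top step, suppose √299 ∈ Q(√159), say √299 = c + d√159 with c, d ∈ Q. Squaring: 299 = c^2 + 159d^2 + 2cd√159. Since √159 ∉ Q this forces 2cd = 0. If d = 0 then √299 = c ∈ Q, contradicting 299 squarefree > 1. If c = 0 then 299 = 159d^2, so 159·299 = (159d)^2 is a perfect square in Q — but 159·299 = 47541 is not a perfect square (since 159 and 299 are distinct squarefree integers). Contradiction. Hence √299 ∉ Q(√159), so x^2 - 299 stays irreducible over Q(√159) and [Q(√159, √299) : Q(√159)] = 2. By the tower law, [Q(√159, √299) : Q] = 2 · 2 = 4.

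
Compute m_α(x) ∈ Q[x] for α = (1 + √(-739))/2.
m_α(x) = x^2 - x + 185

From 2α - 1 = √(-739), squaring gives (2α - 1)^2 = -739, i.e. 4α^2 - 4α + 1 = -739, so α^2 - α + (1 + 739)/4 = 0. Since -739 ≡ 1 (mod 4), (1 + 739)/4 = 185 ∈ Z. The polynomial x^2 - x + 185 has discriminant 1 - 4·(185) = -739, which is not a perfect square in Q (d = -739 is squarefree and ≠ 1), so x^2 - x + 185 is irreducible over Q. It is the minimal polynomial of α.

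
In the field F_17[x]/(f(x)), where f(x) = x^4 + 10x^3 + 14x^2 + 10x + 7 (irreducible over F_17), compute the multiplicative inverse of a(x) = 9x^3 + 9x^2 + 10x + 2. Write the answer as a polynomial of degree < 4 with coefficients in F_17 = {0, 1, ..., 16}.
a(x)^(-1) ≡ 16x^3 + 13x^2 + x + 12 (mod f(x))

Since f is irreducible over F_17, F_17[x]/(f) is a field and a(x) ≠ 0 has an inverse. Apply the extended Euclidean algorithm to f(x) and a(x) in F_17[x]: f(x) = (2x + 1)·a(x) + (2x^2 + 13x + 5);  a(x) = (13x + 5)·(2x^2 + 13x + 5) + (16x + 11);  (2x^2 + 13x + 5) = (15x + 16)·(16x + 11) + (16). The last nonzero remainder is the constant 16 = gcd(f, a) in F_17. Back-substituting through the division chain expresses 16 = s(x)·a(x) + t(x)·f(x) with s(x) ≡ x^3 + 4x^2 + 16x + 5 (mod f), so (x^3 + 4x^2 + 16x + 5)·a(x) ≡ 16 (mod f). Multiplying by 16^(-1) ≡ 16 in F_17 gives a(x)^(-1) ≡ 16·(x^3 + 4x^2 + 16x + 5) ≡ 16x^3 + 13x^2 + x + 12 (mod f). Check: (9x^3 + 9x^2 + 10x + 2)·(16x^3 + 13x^2 + x + 12) = 8x^6 + 6x^5 + 14x^4 + 7x^3 + 8x^2 + 3x + 7 ≡ 1 (mod x^4 + 10x^3 + 14x^2 + 10x + 7).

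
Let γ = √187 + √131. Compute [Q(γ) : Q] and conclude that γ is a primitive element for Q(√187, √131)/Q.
[Q(γ) : Q] = 4 (equivalently, Q(γ) = Q(√187, √131))

Obviously Q(γ) ⊆ Q(√187, √131), and [Q(√187, √131):Q] = 4 (since 187, 131 are distinct squarefree integers > 1 with 24497 not a perfect square). To show equality we compute the minimal polynomial of γ. From γ = √187 + √131: γ^2 = 187 + 2√(24497) + 131 = 318 + 2√(24497), so γ^2 - 318 = 2√(24497); squaring, (γ^2 - 318)^2 = 4·24497, i.e. γ^4 - 636γ^2 + 101124 - 97988 = 0, i.e. γ^4 - 636γ^2 + 3136 = 0. So γ is a root of x^4 - 636x^2 + 3136. This polynomial is irreducible over Q: it has no rational root (each ±√187 ± √131 is irrational), and any factorization into two quadratics over Q would force √(24497) ∈ Q (pairing opposite roots) or √187, √131 ∈ Q (other pairings), all impossible. Hence [Q(γ):Q] = 4 = [Q(√187, √131):Q], so Q(γ) = Q(√187, √131).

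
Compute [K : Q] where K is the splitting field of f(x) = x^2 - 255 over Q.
[K : Q] = 2

f(x) = x^2 - 255 factors as (x - √255)(x + √255). The splitting field is K = Q(√255). Since 255 is squarefree and > 1, it is not a perfect square, so x^2 - 255 is irreducible over Q and [Q(√255) : Q] = 2. Hence [K : Q] = 2.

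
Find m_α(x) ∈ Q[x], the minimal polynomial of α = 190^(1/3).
m_α(x) = x^3 - 190

α satisfies α^3 = 190, so x^3 - 190 annihilates α. By the rational root test, a rational root p/q (in lowest terms) of x^3 - 190 would satisfy p^3 = 190 q^3, forcing q = 1 and p^3 = 190; but 190 is not a perfect cube, contradiction. A monic cubic over Q with no rational root is irreducible (any nontrivial factorization would include a linear factor). Hence x^3 - 190 is the minimal polynomial of α, and in particular [Q(α):Q] = 3.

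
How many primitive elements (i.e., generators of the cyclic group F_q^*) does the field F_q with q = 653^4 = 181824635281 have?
There are φ(181824635280) = 47745884160 primitive elements

F_q^* is cyclic of order q - 1 = 181824635280. A cyclic group of order m has exactly φ(m) generators. Here m = 181824635280 = 2^4 · 3 · 5 · 109 · 163 · 42641, so the number of primitive elements is φ(181824635280) = 47745884160.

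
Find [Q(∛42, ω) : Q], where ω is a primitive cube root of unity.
[Q(∛42, ω) : Q] = 6

[Q(∛42):Q] = 3 (min poly x^3 - 42, irreducible since 42 is not a perfect cube). [Q(ω):Q] = 2 (min poly x^2 + x + 1). Since Q(∛42) ⊂ R and ω ∉ R, we have ω ∉ Q(∛42), so x^2 + x + 1 remains irreducible over Q(∛42) and [Q(∛42, ω) : Q(∛42)] = 2. By the tower law, [Q(∛42, ω) : Q] = 3 · 2 = 6. (In fact Q(∛42, ω) is the splitting field of x^3 - 42 over Q.)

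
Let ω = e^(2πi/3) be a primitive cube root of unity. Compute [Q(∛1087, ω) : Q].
[Q(∛1087, ω) : Q] = 6

[Q(∛1087):Q] = 3 (min poly x^3 - 1087, irreducible since 1087 is not a perfect cube). [Q(ω):Q] = 2 (min poly x^2 + x + 1). Since Q(∛1087) ⊂ R and ω ∉ R, we have ω ∉ Q(∛1087), so x^2 + x + 1 remains irreducible over Q(∛1087) and [Q(∛1087, ω) : Q(∛1087)] = 2. By the tower law, [Q(∛1087, ω) : Q] = 3 · 2 = 6. (In fact Q(∛1087, ω) is the splitting field of x^3 - 1087 over Q.)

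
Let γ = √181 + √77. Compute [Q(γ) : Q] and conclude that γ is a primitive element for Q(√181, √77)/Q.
[Q(γ) : Q] = 4 (equivalently, Q(γ) = Q(√181, √77))

Obviously Q(γ) ⊆ Q(√181, √77), and [Q(√181, √77):Q] = 4 (since 181, 77 are distinct squarefree integers > 1 with 13937 not a perfect square). To show equality we compute the minimal polynomial of γ. From γ = √181 + √77: γ^2 = 181 + 2√(13937) + 77 = 258 + 2√(13937), so γ^2 - 258 = 2√(13937); squaring, (γ^2 - 258)^2 = 4·13937, i.e. γ^4 - 516γ^2 + 66564 - 55748 = 0, i.e. γ^4 - 516γ^2 + 10816 = 0. So γ is a root of x^4 - 516x^2 + 10816. This polynomial is irreducible over Q: it has no rational root (each ±√181 ± √77 is irrational), and any factorization into two quadratics over Q would force √(13937) ∈ Q (pairing opposite roots) or √181, √77 ∈ Q (other pairings), all impossible. Hence [Q(γ):Q] = 4 = [Q(√181, √77):Q], so Q(γ) = Q(√181, √77).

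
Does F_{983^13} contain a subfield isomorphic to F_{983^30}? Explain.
No: F_{983^30} is not a subfield of F_{983^13}

F_{p^m} embeds in F_{p^n} iff m | n. Here 30 ∤ 13 (since 13 = 0·30 + 13 with remainder 13 ≠ 0), so F_{983^30} is not a subfield of F_{983^13}. Equivalently: if it were, the tower law would give 30 = [F_{983^30}:F_983] dividing [F_{983^13}:F_983] = 13, contradiction.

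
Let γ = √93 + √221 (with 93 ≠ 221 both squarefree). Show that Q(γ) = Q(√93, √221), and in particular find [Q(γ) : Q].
[Q(γ) : Q] = 4 (equivalently, Q(γ) = Q(√93, √221))

Obviously Q(γ) ⊆ Q(√93, √221), and [Q(√93, √221):Q] = 4 (since 93, 221 are distinct squarefree integers > 1 with 20553 not a perfect square). To show equality we compute the minimal polynomial of γ. From γ = √93 + √221: γ^2 = 93 + 2√(20553) + 221 = 314 + 2√(20553), so γ^2 - 314 = 2√(20553); squaring, (γ^2 - 314)^2 = 4·20553, i.e. γ^4 - 628γ^2 + 98596 - 82212 = 0, i.e. γ^4 - 628γ^2 + 16384 = 0. So γ is a root of x^4 - 628x^2 + 16384. This polynomial is irreducible over Q: it has no rational root (each ±√93 ± √221 is irrational), and any factorization into two quadratics over Q would force √(20553) ∈ Q (pairing opposite roots) or √93, √221 ∈ Q (other pairings), all impossible. Hence [Q(γ):Q] = 4 = [Q(√93, √221):Q], so Q(γ) = Q(√93, √221).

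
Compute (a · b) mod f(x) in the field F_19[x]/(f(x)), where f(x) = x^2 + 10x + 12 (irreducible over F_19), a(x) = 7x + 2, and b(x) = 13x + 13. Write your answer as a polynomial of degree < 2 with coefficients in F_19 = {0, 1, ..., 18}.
a · b ≡ 5x + 17 (mod f(x))

Multiply in F_19[x]: a(x)·b(x) = (7x + 2)·(13x + 13) = 15x^2 + 3x + 7. This has degree ≥ 2, so divide by f(x) over F_19: 15x^2 + 3x + 7 = (15)·(x^2 + 10x + 12) + (5x + 17). Hence a·b ≡ 5x + 17 (mod f). (F_19[x]/(f) is a field with 19^2 = 361 elements since f is irreducible of degree 2.)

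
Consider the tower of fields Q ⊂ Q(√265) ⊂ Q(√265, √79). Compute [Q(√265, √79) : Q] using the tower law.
[Q(√265, √79) : Q] = 4

[Q(√265):Q] = 2 (min poly x^2 - 265, irreducible since 265 is squarefree > 1). For the top step, suppose √79 ∈ Q(√265), say √79 = c + d√265 with c, d ∈ Q. Squaring: 79 = c^2 + 265d^2 + 2cd√265. Since √265 ∉ Q this forces 2cd = 0. If d = 0 then √79 = c ∈ Q, contradicting 79 squarefree > 1. If c = 0 then 79 = 265d^2, so 265·79 = (265d)^2 is a perfect square in Q — but 265·79 = 20935 is not a perfect square (since 265 and 79 are distinct squarefree integers). Contradiction. Hence √79 ∉ Q(√265), so x^2 - 79 stays irreducible over Q(√265) and [Q(√265, √79) : Q(√265)] = 2. By the tower law, [Q(√265, √79) : Q] = 2 · 2 = 4.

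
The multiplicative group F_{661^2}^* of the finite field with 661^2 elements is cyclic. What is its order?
|F_{661^2}^*| = 436920

F_{661^2} has 661^2 = 436921 elements; its multiplicative group consists of all nonzero elements, so |F_{661^2}^*| = 436921 - 1 = 436920. (It is cyclic since any finite subgroup of the multiplicative group of a field is cyclic.)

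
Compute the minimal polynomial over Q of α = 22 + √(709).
m_α(x) = x^2 - 44x - 225

From α - 22 = √(709), squaring gives (α - 22)^2 = 709, i.e. α^2 - 44α + 484 = 709, so α^2 - 44α - 225 = 0. The discriminant of x^2 - 44x - 225 is (-44)^2 - 4·(-225) = 1936 + 900 = 2836, and 4·(709) is not a perfect square in Q since 709 is squarefree and ≠ 1. Hence x^2 - 44x - 225 is irreducible over Q and is the minimal polynomial of α.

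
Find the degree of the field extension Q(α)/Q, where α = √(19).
[Q(α):Q] = 2

[Q(α):Q] equals the degree of the minimal polynomial of α. Here α^2 = 19 and x^2 - 19 is irreducible (d = 19 is squarefree, ≠ 1, hence not a square), so deg(m_α) = 2. Thus [Q(α):Q] = 2.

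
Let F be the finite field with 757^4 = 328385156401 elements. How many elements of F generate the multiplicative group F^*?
There are φ(328385156400) = 73365626880 primitive elements

F_q^* is cyclic of order q - 1 = 328385156400. A cyclic group of order m has exactly φ(m) generators. Here m = 328385156400 = 2^4 · 3^3 · 5^2 · 7 · 73 · 157 · 379, so the number of primitive elements is φ(328385156400) = 73365626880.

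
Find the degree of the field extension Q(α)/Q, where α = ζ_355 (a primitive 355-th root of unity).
[Q(α):Q] = 280

The minimal polynomial of ζ_355 over Q is the 355-th cyclotomic polynomial Φ_355(x), which is irreducible over Q and has degree φ(355) = 280. Hence [Q(α):Q] = φ(355) = 280.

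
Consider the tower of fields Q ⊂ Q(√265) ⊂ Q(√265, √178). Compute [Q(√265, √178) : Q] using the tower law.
[Q(√265, √178) : Q] = 4

[Q(√265):Q] = 2 (min poly x^2 - 265, irreducible since 265 is squarefree > 1). For the top step, suppose √178 ∈ Q(√265), say √178 = c + d√265 with c, d ∈ Q. Squaring: 178 = c^2 + 265d^2 + 2cd√265. Since √265 ∉ Q this forces 2cd = 0. If d = 0 then √178 = c ∈ Q, contradicting 178 squarefree > 1. If c = 0 then 178 = 265d^2, so 265·178 = (265d)^2 is a perfect square in Q — but 265·178 = 47170 is not a perfect square (since 265 and 178 are distinct squarefree integers). Contradiction. Hence √178 ∉ Q(√265), so x^2 - 178 stays irreducible over Q(√265) and [Q(√265, √178) : Q(√265)] = 2. By the tower law, [Q(√265, √178) : Q] = 2 · 2 = 4.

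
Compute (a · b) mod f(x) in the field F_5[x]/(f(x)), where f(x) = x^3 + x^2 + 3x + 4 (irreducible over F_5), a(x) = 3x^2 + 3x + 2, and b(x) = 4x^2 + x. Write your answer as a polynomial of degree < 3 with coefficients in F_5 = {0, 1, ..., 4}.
a · b ≡ 2x^2 + 3 (mod f(x))

Multiply in F_5[x]: a(x)·b(x) = (3x^2 + 3x + 2)·(4x^2 + x) = 2x^4 + x^2 + 2x. This has degree ≥ 3, so divide by f(x) over F_5: 2x^4 + x^2 + 2x = (2x + 3)·(x^3 + x^2 + 3x + 4) + (2x^2 + 3). Hence a·b ≡ 2x^2 + 3 (mod f). (F_5[x]/(f) is a field with 5^3 = 125 elements since f is irreducible of degree 3.)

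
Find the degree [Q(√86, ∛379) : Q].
[Q(√86, ∛379) : Q] = 6

Let L = Q(√86, ∛379). Since Q(√86) ⊂ L and [Q(√86):Q] = 2, the tower law gives 2 | [L:Q]. Likewise Q(∛379) ⊂ L with [Q(∛379):Q] = 3 (because 379 is not a perfect cube), so 3 | [L:Q]. As gcd(2,3) = 1, [L:Q] is divisible by 6. Conversely L is generated over Q by √86 and ∛379, so [L:Q] ≤ 2·3 = 6. Therefore [Q(√86, ∛379) : Q] = 6.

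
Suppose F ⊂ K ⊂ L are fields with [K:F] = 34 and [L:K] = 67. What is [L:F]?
[L:F] = 2278

The tower law says that for any tower of field extensions F ⊂ K ⊂ L with finite degrees, [L:F] = [L:K] · [K:F]. Here this gives [L:F] = 67 · 34 = 2278.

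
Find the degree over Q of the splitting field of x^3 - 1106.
[K : Q] = 6

The roots of x^3 - 1106 are ∛1106, ω∛1106, ω^2∛1106 where ω = e^(2πi/3) is a primitive cube root of unity, so K = Q(∛1106, ω). Now [Q(∛1106):Q] = 3 (since 1106 is not a perfect cube, x^3 - 1106 is irreducible) and [Q(ω):Q] = 2. Both 2 and 3 divide [K:Q], and [K:Q] ≤ 3·2 = 6, so [K:Q] = 6. (Equivalently: Q(∛1106) ⊂ R but ω ∉ R, so [K : Q(∛1106)] = 2.)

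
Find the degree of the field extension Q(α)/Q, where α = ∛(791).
[Q(α):Q] = 3

The minimal polynomial of α is x^3 - 791, irreducible over Q since 791 is not a perfect cube (so x^3 - 791 has no rational root). Hence [Q(α):Q] = deg(m_α) = 3.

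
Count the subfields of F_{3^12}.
F_{3^12} has 6 subfields

The subfields of F_{p^n} are exactly the fields F_{p^d} for d | n (each is the fixed field of the unique index-d subgroup of Gal(F_{p^n}/F_p) ≅ Z/nZ). The divisors of n = 12 are {1, 2, 3, 4, 6, 12}, giving 6 subfields: F_{3^1}, F_{3^2}, F_{3^3}, F_{3^4}, F_{3^6}, F_{3^12}.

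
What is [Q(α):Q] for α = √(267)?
[Q(α):Q] = 2

[Q(α):Q] equals the degree of the minimal polynomial of α. Here α^2 = 267 and x^2 - 267 is irreducible (d = 267 is squarefree, ≠ 1, hence not a square), so deg(m_α) = 2. Thus [Q(α):Q] = 2.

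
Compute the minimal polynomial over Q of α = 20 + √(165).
m_α(x) = x^2 - 40x + 235

From α - 20 = √(165), squaring gives (α - 20)^2 = 165, i.e. α^2 - 40α + 400 = 165, so α^2 - 40α + 235 = 0. The discriminant of x^2 - 40x + 235 is (-40)^2 - 4·(235) = 1600 - 940 = 660, and 4·(165) is not a perfect square in Q since 165 is squarefree and ≠ 1. Hence x^2 - 40x + 235 is irreducible over Q and is the minimal polynomial of α.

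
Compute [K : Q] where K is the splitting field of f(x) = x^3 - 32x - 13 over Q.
[K : Q] = 6

By the rational root test, any rational root of the monic integer polynomial f(x) = x^3 - 32x - 13 must be an integer dividing the constant term -13, i.e. one of ±{1, 13}. Evaluating: f(1) = -44, f(-1) = 18, f(13) = 1768, f(-13) = -1794; none is 0, so f has no rational root and is therefore irreducible over Q (a cubic with no linear factor over a field is irreducible). For an irreducible cubic, the Galois group is A_3 or S_3 according as the discriminant disc(f) = -4a^3 - 27b^2 = -4·(-32)^3 - 27·(-13)^2 = 126509 is or is not a square in Q. Here disc(f) = 126509 is not a perfect square in Q, so the Galois group of f over Q is not contained in A_3 and must be all of S_3. The splitting field has degree |S_3| = 6 over Q, so [K : Q] = 6.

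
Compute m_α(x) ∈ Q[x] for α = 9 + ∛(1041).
m_α(x) = x^3 - 27x^2 + 243x - 1770

Set β = α - 9 = ∛(1041), so β^3 = 1041. Then (α - 9)^3 - 1041 = 0, i.e. α is a root of g(x) = (x - 9)^3 - 1041 = x^3 - 27x^2 + 243x - 1770. Since g(x) = h(x - 9) where h(x) = x^3 - 1041, and h is irreducible over Q (because 1041 is not a perfect cube, so h has no rational root, and a monic cubic with no rational root is irreducible), g is also irreducible (irreducibility is preserved under the substitution x → x - 9). Hence m_α(x) = x^3 - 27x^2 + 243x - 1770.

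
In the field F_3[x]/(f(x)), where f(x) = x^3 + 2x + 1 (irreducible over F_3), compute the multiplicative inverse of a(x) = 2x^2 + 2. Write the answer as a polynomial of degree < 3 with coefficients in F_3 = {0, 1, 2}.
a(x)^(-1) ≡ x^2 + 2x + 1 (mod f(x))

Since f is irreducible over F_3, F_3[x]/(f) is a field and a(x) ≠ 0 has an inverse. Apply the extended Euclidean algorithm to f(x) and a(x) in F_3[x]: f(x) = (2x)·a(x) + (x + 1);  a(x) = (2x + 1)·(x + 1) + (1). The last nonzero remainder is the constant 1 = gcd(f, a) in F_3. Back-substituting through the division chain expresses 1 = s(x)·a(x) + t(x)·f(x) with s(x) ≡ x^2 + 2x + 1 (mod f), so a(x)^(-1) ≡ s(x) = x^2 + 2x + 1 (mod f). Check: (2x^2 + 2)·(x^2 + 2x + 1) = 2x^4 + x^3 + x^2 + x + 2 ≡ 1 (mod x^3 + 2x + 1).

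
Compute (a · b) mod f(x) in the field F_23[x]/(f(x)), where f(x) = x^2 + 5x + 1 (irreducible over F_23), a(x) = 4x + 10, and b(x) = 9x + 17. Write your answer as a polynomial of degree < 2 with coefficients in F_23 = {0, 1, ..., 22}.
a · b ≡ x + 19 (mod f(x))

Multiply in F_23[x]: a(x)·b(x) = (4x + 10)·(9x + 17) = 13x^2 + 20x + 9. This has degree ≥ 2, so divide by f(x) over F_23: 13x^2 + 20x + 9 = (13)·(x^2 + 5x + 1) + (x + 19). Hence a·b ≡ x + 19 (mod f). (F_23[x]/(f) is a field with 23^2 = 529 elements since f is irreducible of degree 2.)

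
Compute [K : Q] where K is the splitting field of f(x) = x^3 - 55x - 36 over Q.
[K : Q] = 6

By the rational root test, any rational root of the monic integer polynomial f(x) = x^3 - 55x - 36 must be an integer dividing the constant term -36, i.e. one of ±{1, 2, 3, 4, 6, 9, 12, 18, 36}. Evaluating: f(1) = -90, f(-1) = 18, f(2) = -138, f(-2) = 66, f(3) = -174, f(-3) = 102, f(4) = -192, f(-4) = 120, f(6) = -150, f(-6) = 78, f(9) = 198, f(-9) = -270, f(12) = 1032, f(-12) = -1104, f(18) = 4806, f(-18) = -4878, f(36) = 44640, f(-36) = -44712; none is 0, so f has no rational root and is therefore irreducible over Q (a cubic with no linear factor over a field is irreducible). For an irreducible cubic, the Galois group is A_3 or S_3 according as the discriminant disc(f) = -4a^3 - 27b^2 = -4·(-55)^3 - 27·(-36)^2 = 630508 is or is not a square in Q. Here disc(f) = 630508 is not a perfect square in Q, so the Galois group of f over Q is not contained in A_3 and must be all of S_3. The splitting field has degree |S_3| = 6 over Q, so [K : Q] = 6.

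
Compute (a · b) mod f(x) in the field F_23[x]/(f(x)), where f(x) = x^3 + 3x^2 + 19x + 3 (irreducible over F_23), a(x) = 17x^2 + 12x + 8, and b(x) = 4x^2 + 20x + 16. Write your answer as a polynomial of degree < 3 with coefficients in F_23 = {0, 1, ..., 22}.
a · b ≡ 11x^2 + 10x + 13 (mod f(x))

Multiply in F_23[x]: a(x)·b(x) = (17x^2 + 12x + 8)·(4x^2 + 20x + 16) = 22x^4 + 20x^3 + 15x^2 + 7x + 13. This has degree ≥ 3, so divide by f(x) over F_23: 22x^4 + 20x^3 + 15x^2 + 7x + 13 = (22x)·(x^3 + 3x^2 + 19x + 3) + (11x^2 + 10x + 13). Hence a·b ≡ 11x^2 + 10x + 13 (mod f). (F_23[x]/(f) is a field with 23^3 = 12167 elements since f is irreducible of degree 3.)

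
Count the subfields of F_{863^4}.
F_{863^4} has 3 subfields

The subfields of F_{p^n} are exactly the fields F_{p^d} for d | n (each is the fixed field of the unique index-d subgroup of Gal(F_{p^n}/F_p) ≅ Z/nZ). The divisors of n = 4 are {1, 2, 4}, giving 3 subfields: F_{863^1}, F_{863^2}, F_{863^4}.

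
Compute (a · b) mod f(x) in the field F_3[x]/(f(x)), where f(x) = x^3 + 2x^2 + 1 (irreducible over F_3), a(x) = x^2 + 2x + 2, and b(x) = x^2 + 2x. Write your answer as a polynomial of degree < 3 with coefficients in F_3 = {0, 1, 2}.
a · b ≡ 2x^2 + 1 (mod f(x))

Multiply in F_3[x]: a(x)·b(x) = (x^2 + 2x + 2)·(x^2 + 2x) = x^4 + x^3 + x. This has degree ≥ 3, so divide by f(x) over F_3: x^4 + x^3 + x = (x + 2)·(x^3 + 2x^2 + 1) + (2x^2 + 1). Hence a·b ≡ 2x^2 + 1 (mod f). (F_3[x]/(f) is a field with 3^3 = 27 elements since f is irreducible of degree 3.)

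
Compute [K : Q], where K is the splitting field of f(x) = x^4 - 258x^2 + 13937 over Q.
[K : Q] = 4

Solving the quadratic in x^2: x^2 = (258 ± √(258^2 - 4·13937))/2 = (258 ± √10816)/2 = (258 ± 104)/2, giving x^2 = 77 or x^2 = 181. So f(x) = (x^2 - 77)(x^2 - 181) and the roots of f are ±√77, ±√181. Hence the splitting field is K = Q(√77, √181). Since 77 and 181 are distinct squarefree integers > 1, their product 13937 is not a perfect square, so √181 ∉ Q(√77). By the tower law [K:Q] = [Q(√77,√181):Q(√77)] · [Q(√77):Q] = 2 · 2 = 4.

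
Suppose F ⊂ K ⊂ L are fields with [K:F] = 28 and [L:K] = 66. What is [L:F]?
[L:F] = 1848

The tower law says that for any tower of field extensions F ⊂ K ⊂ L with finite degrees, [L:F] = [L:K] · [K:F]. Here this gives [L:F] = 66 · 28 = 1848.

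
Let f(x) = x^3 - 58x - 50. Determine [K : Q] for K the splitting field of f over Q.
[K : Q] = 6

By the rational root test, any rational root of the monic integer polynomial f(x) = x^3 - 58x - 50 must be an integer dividing the constant term -50, i.e. one of ±{1, 2, 5, 10, 25, 50}. Evaluating: f(1) = -107, f(-1) = 7, f(2) = -158, f(-2) = 58, f(5) = -215, f(-5) = 115, f(10) = 370, f(-10) = -470, f(25) = 14125, f(-25) = -14225, f(50) = 122050, f(-50) = -122150; none is 0, so f has no rational root and is therefore irreducible over Q (a cubic with no linear factor over a field is irreducible). For an irreducible cubic, the Galois group is A_3 or S_3 according as the discriminant disc(f) = -4a^3 - 27b^2 = -4·(-58)^3 - 27·(-50)^2 = 712948 is or is not a square in Q. Here disc(f) = 712948 is not a perfect square in Q, so the Galois group of f over Q is not contained in A_3 and must be all of S_3. The splitting field has degree |S_3| = 6 over Q, so [K : Q] = 6.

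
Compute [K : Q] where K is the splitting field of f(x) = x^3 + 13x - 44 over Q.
[K : Q] = 6

By the rational root test, any rational root of the monic integer polynomial f(x) = x^3 + 13x - 44 must be an integer dividing the constant term -44, i.e. one of ±{1, 2, 4, 11, 22, 44}. Evaluating: f(1) = -30, f(-1) = -58, f(2) = -10, f(-2) = -78, f(4) = 72, f(-4) = -160, f(11) = 1430, f(-11) = -1518, f(22) = 10890, f(-22) = -10978, f(44) = 85712, f(-44) = -85800; none is 0, so f has no rational root and is therefore irreducible over Q (a cubic with no linear factor over a field is irreducible). For an irreducible cubic, the Galois group is A_3 or S_3 according as the discriminant disc(f) = -4a^3 - 27b^2 = -4·(13)^3 - 27·(-44)^2 = -61060 is or is not a square in Q. Here disc(f) = -61060 is not a perfect square in Q, so the Galois group of f over Q is not contained in A_3 and must be all of S_3. The splitting field has degree |S_3| = 6 over Q, so [K : Q] = 6.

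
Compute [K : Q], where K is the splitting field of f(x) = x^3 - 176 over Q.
[K : Q] = 6

The roots of x^3 - 176 are ∛176, ω∛176, ω^2∛176 where ω = e^(2πi/3) is a primitive cube root of unity, so K = Q(∛176, ω). Now [Q(∛176):Q] = 3 (since 176 is not a perfect cube, x^3 - 176 is irreducible) and [Q(ω):Q] = 2. Both 2 and 3 divide [K:Q], and [K:Q] ≤ 3·2 = 6, so [K:Q] = 6. (Equivalently: Q(∛176) ⊂ R but ω ∉ R, so [K : Q(∛176)] = 2.)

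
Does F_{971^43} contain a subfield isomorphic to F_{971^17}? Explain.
No: F_{971^17} is not a subfield of F_{971^43}

F_{p^m} embeds in F_{p^n} iff m | n. Here 17 ∤ 43 (since 43 = 2·17 + 9 with remainder 9 ≠ 0), so F_{971^17} is not a subfield of F_{971^43}. Equivalently: if it were, the tower law would give 17 = [F_{971^17}:F_971] dividing [F_{971^43}:F_971] = 43, contradiction.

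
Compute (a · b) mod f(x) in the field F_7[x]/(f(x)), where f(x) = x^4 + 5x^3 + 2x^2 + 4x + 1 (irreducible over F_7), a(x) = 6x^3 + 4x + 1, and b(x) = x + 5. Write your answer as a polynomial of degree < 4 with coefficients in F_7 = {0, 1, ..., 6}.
a · b ≡ 6x^2 + 4x + 6 (mod f(x))

Multiply in F_7[x]: a(x)·b(x) = (6x^3 + 4x + 1)·(x + 5) = 6x^4 + 2x^3 + 4x^2 + 5. This has degree ≥ 4, so divide by f(x) over F_7: 6x^4 + 2x^3 + 4x^2 + 5 = (6)·(x^4 + 5x^3 + 2x^2 + 4x + 1) + (6x^2 + 4x + 6). Hence a·b ≡ 6x^2 + 4x + 6 (mod f). (F_7[x]/(f) is a field with 7^4 = 2401 elements since f is irreducible of degree 4.)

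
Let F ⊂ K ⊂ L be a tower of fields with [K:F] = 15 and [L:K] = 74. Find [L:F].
[L:F] = 1110

The tower law says that for any tower of field extensions F ⊂ K ⊂ L with finite degrees, [L:F] = [L:K] · [K:F]. Here this gives [L:F] = 74 · 15 = 1110.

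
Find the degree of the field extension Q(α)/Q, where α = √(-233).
[Q(α):Q] = 2

[Q(α):Q] equals the degree of the minimal polynomial of α. Here α^2 = -233 and x^2 + 233 is irreducible (d = -233 is squarefree, ≠ 1, hence not a square), so deg(m_α) = 2. Thus [Q(α):Q] = 2.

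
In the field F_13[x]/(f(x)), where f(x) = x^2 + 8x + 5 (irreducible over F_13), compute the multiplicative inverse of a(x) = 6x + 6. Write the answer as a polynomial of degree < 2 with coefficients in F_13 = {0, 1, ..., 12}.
a(x)^(-1) ≡ 12x + 6 (mod f(x))

Since f is irreducible over F_13, F_13[x]/(f) is a field and a(x) ≠ 0 has an inverse. Apply the extended Euclidean algorithm to f(x) and a(x) in F_13[x]: f(x) = (11x + 12)·a(x) + (11). The last nonzero remainder is the constant 11 = gcd(f, a) in F_13. Back-substituting through the division chain expresses 11 = s(x)·a(x) + t(x)·f(x) with s(x) ≡ 2x + 1 (mod f), so (2x + 1)·a(x) ≡ 11 (mod f). Multiplying by 11^(-1) ≡ 6 in F_13 gives a(x)^(-1) ≡ 6·(2x + 1) ≡ 12x + 6 (mod f). Check: (6x + 6)·(12x + 6) = 7x^2 + 4x + 10 ≡ 1 (mod x^2 + 8x + 5).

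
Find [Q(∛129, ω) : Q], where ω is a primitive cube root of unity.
[Q(∛129, ω) : Q] = 6

[Q(∛129):Q] = 3 (min poly x^3 - 129, irreducible since 129 is not a perfect cube). [Q(ω):Q] = 2 (min poly x^2 + x + 1). Since Q(∛129) ⊂ R and ω ∉ R, we have ω ∉ Q(∛129), so x^2 + x + 1 remains irreducible over Q(∛129) and [Q(∛129, ω) : Q(∛129)] = 2. By the tower law, [Q(∛129, ω) : Q] = 3 · 2 = 6. (In fact Q(∛129, ω) is the splitting field of x^3 - 129 over Q.)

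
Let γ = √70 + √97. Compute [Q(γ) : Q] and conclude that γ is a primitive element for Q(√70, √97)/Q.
[Q(γ) : Q] = 4 (equivalently, Q(γ) = Q(√70, √97))

Obviously Q(γ) ⊆ Q(√70, √97), and [Q(√70, √97):Q] = 4 (since 70, 97 are distinct squarefree integers > 1 with 6790 not a perfect square). To show equality we compute the minimal polynomial of γ. From γ = √70 + √97: γ^2 = 70 + 2√(6790) + 97 = 167 + 2√(6790), so γ^2 - 167 = 2√(6790); squaring, (γ^2 - 167)^2 = 4·6790, i.e. γ^4 - 334γ^2 + 27889 - 27160 = 0, i.e. γ^4 - 334γ^2 + 729 = 0. So γ is a root of x^4 - 334x^2 + 729. This polynomial is irreducible over Q: it has no rational root (each ±√70 ± √97 is irrational), and any factorization into two quadratics over Q would force √(6790) ∈ Q (pairing opposite roots) or √70, √97 ∈ Q (other pairings), all impossible. Hence [Q(γ):Q] = 4 = [Q(√70, √97):Q], so Q(γ) = Q(√70, √97).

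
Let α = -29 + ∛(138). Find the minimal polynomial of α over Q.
m_α(x) = x^3 + 87x^2 + 2523x + 24251

Set β = α + 29 = ∛(138), so β^3 = 138. Then (α + 29)^3 - 138 = 0, i.e. α is a root of g(x) = (x + 29)^3 - 138 = x^3 + 87x^2 + 2523x + 24251. Since g(x) = h(x + 29) where h(x) = x^3 - 138, and h is irreducible over Q (because 138 is not a perfect cube, so h has no rational root, and a monic cubic with no rational root is irreducible), g is also irreducible (irreducibility is preserved under the substitution x → x + 29). Hence m_α(x) = x^3 + 87x^2 + 2523x + 24251.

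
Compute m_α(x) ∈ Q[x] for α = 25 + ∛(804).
m_α(x) = x^3 - 75x^2 + 1875x - 16429

Set β = α - 25 = ∛(804), so β^3 = 804. Then (α - 25)^3 - 804 = 0, i.e. α is a root of g(x) = (x - 25)^3 - 804 = x^3 - 75x^2 + 1875x - 16429. Since g(x) = h(x - 25) where h(x) = x^3 - 804, and h is irreducible over Q (because 804 is not a perfect cube, so h has no rational root, and a monic cubic with no rational root is irreducible), g is also irreducible (irreducibility is preserved under the substitution x → x - 25). Hence m_α(x) = x^3 - 75x^2 + 1875x - 16429.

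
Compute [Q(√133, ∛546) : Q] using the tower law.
[Q(√133, ∛546) : Q] = 6

Let L = Q(√133, ∛546). Since Q(√133) ⊂ L and [Q(√133):Q] = 2, the tower law gives 2 | [L:Q]. Likewise Q(∛546) ⊂ L with [Q(∛546):Q] = 3 (because 546 is not a perfect cube), so 3 | [L:Q]. As gcd(2,3) = 1, [L:Q] is divisible by 6. Conversely L is generated over Q by √133 and ∛546, so [L:Q] ≤ 2·3 = 6. Therefore [Q(√133, ∛546) : Q] = 6.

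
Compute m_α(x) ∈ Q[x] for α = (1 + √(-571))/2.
m_α(x) = x^2 - x + 143

From 2α - 1 = √(-571), squaring gives (2α - 1)^2 = -571, i.e. 4α^2 - 4α + 1 = -571, so α^2 - α + (1 + 571)/4 = 0. Since -571 ≡ 1 (mod 4), (1 + 571)/4 = 143 ∈ Z. The polynomial x^2 - x + 143 has discriminant 1 - 4·(143) = -571, which is not a perfect square in Q (d = -571 is squarefree and ≠ 1), so x^2 - x + 143 is irreducible over Q. It is the minimal polynomial of α.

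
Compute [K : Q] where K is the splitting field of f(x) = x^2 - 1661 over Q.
[K : Q] = 2

f(x) = x^2 - 1661 factors as (x - √1661)(x + √1661). The splitting field is K = Q(√1661). Since 1661 is squarefree and > 1, it is not a perfect square, so x^2 - 1661 is irreducible over Q and [Q(√1661) : Q] = 2. Hence [K : Q] = 2.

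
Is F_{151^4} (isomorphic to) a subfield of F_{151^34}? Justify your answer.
No: F_{151^4} is not a subfield of F_{151^34}

F_{p^m} embeds in F_{p^n} iff m | n. Here 4 ∤ 34 (since 34 = 8·4 + 2 with remainder 2 ≠ 0), so F_{151^4} is not a subfield of F_{151^34}. Equivalently: if it were, the tower law would give 4 = [F_{151^4}:F_151] dividing [F_{151^34}:F_151] = 34, contradiction.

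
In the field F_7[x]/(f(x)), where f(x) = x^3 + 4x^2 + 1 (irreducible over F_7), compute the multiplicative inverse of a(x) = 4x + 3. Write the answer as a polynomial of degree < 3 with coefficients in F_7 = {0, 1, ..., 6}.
a(x)^(-1) ≡ 2x^2 + 3x + 3 (mod f(x))

Since f is irreducible over F_7, F_7[x]/(f) is a field and a(x) ≠ 0 has an inverse. Apply the extended Euclidean algorithm to f(x) and a(x) in F_7[x]: f(x) = (2x^2 + 3x + 3)·a(x) + (6). The last nonzero remainder is the constant 6 = gcd(f, a) in F_7. Back-substituting through the division chain expresses 6 = s(x)·a(x) + t(x)·f(x) with s(x) ≡ 5x^2 + 4x + 4 (mod f), so (5x^2 + 4x + 4)·a(x) ≡ 6 (mod f). Multiplying by 6^(-1) ≡ 6 in F_7 gives a(x)^(-1) ≡ 6·(5x^2 + 4x + 4) ≡ 2x^2 + 3x + 3 (mod f). Check: (4x + 3)·(2x^2 + 3x + 3) = x^3 + 4x^2 + 2 ≡ 1 (mod x^3 + 4x^2 + 1).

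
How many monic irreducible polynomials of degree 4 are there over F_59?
There are 3028470 monic irreducible polynomials of degree 4 over F_59

Each element of F_{59^4} that lies in no proper subfield is a root of exactly one monic irreducible of degree 4 over F_59, and each such polynomial has 4 distinct roots in F_{59^4}. By Möbius inversion the count is N_59(4) = (1/4) Σ_{d|4} μ(4/d) · 59^d = (1/4)(μ(4)·59^1 + μ(2)·59^2 + μ(1)·59^4) = 12113880/4 = 3028470.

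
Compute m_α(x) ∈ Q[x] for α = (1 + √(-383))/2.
m_α(x) = x^2 - x + 96

From 2α - 1 = √(-383), squaring gives (2α - 1)^2 = -383, i.e. 4α^2 - 4α + 1 = -383, so α^2 - α + (1 + 383)/4 = 0. Since -383 ≡ 1 (mod 4), (1 + 383)/4 = 96 ∈ Z. The polynomial x^2 - x + 96 has discriminant 1 - 4·(96) = -383, which is not a perfect square in Q (d = -383 is squarefree and ≠ 1), so x^2 - x + 96 is irreducible over Q. It is the minimal polynomial of α.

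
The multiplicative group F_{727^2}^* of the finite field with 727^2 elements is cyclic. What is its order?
|F_{727^2}^*| = 528528

F_{727^2} has 727^2 = 528529 elements; its multiplicative group consists of all nonzero elements, so |F_{727^2}^*| = 528529 - 1 = 528528. (It is cyclic since any finite subgroup of the multiplicative group of a field is cyclic.)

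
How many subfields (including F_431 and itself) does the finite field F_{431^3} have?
F_{431^3} has 2 subfields

The subfields of F_{p^n} are exactly the fields F_{p^d} for d | n (each is the fixed field of the unique index-d subgroup of Gal(F_{p^n}/F_p) ≅ Z/nZ). The divisors of n = 3 are {1, 3}, giving 2 subfields: F_{431^1}, F_{431^3}.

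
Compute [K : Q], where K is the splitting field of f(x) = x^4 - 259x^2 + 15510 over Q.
[K : Q] = 4

Solving the quadratic in x^2: x^2 = (259 ± √(259^2 - 4·15510))/2 = (259 ± √5041)/2 = (259 ± 71)/2, giving x^2 = 165 or x^2 = 94. So f(x) = (x^2 - 165)(x^2 - 94) and the roots of f are ±√165, ±√94. Hence the splitting field is K = Q(√165, √94). Since 165 and 94 are distinct squarefree integers > 1, their product 15510 is not a perfect square, so √94 ∉ Q(√165). By the tower law [K:Q] = [Q(√165,√94):Q(√165)] · [Q(√165):Q] = 2 · 2 = 4.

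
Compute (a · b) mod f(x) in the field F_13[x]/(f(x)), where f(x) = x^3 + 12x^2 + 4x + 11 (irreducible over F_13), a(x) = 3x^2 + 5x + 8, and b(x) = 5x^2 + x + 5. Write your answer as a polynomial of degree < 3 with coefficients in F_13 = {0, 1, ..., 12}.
a · b ≡ 4x^2 + 8x + 9 (mod f(x))

Multiply in F_13[x]: a(x)·b(x) = (3x^2 + 5x + 8)·(5x^2 + x + 5) = 2x^4 + 2x^3 + 8x^2 + 7x + 1. This has degree ≥ 3, so divide by f(x) over F_13: 2x^4 + 2x^3 + 8x^2 + 7x + 1 = (2x + 4)·(x^3 + 12x^2 + 4x + 11) + (4x^2 + 8x + 9). Hence a·b ≡ 4x^2 + 8x + 9 (mod f). (F_13[x]/(f) is a field with 13^3 = 2197 elements since f is irreducible of degree 3.)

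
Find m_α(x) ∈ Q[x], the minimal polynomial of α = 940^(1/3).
m_α(x) = x^3 - 940

α satisfies α^3 = 940, so x^3 - 940 annihilates α. By the rational root test, a rational root p/q (in lowest terms) of x^3 - 940 would satisfy p^3 = 940 q^3, forcing q = 1 and p^3 = 940; but 940 is not a perfect cube, contradiction. A monic cubic over Q with no rational root is irreducible (any nontrivial factorization would include a linear factor). Hence x^3 - 940 is the minimal polynomial of α, and in particular [Q(α):Q] = 3.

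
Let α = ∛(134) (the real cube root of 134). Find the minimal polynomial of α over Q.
m_α(x) = x^3 - 134

α satisfies α^3 = 134, so x^3 - 134 annihilates α. By the rational root test, a rational root p/q (in lowest terms) of x^3 - 134 would satisfy p^3 = 134 q^3, forcing q = 1 and p^3 = 134; but 134 is not a perfect cube, contradiction. A monic cubic over Q with no rational root is irreducible (any nontrivial factorization would include a linear factor). Hence x^3 - 134 is the minimal polynomial of α, and in particular [Q(α):Q] = 3.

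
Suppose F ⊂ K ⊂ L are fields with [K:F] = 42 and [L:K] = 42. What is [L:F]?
[L:F] = 1764

The tower law says that for any tower of field extensions F ⊂ K ⊂ L with finite degrees, [L:F] = [L:K] · [K:F]. Here this gives [L:F] = 42 · 42 = 1764.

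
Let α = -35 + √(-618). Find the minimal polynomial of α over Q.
m_α(x) = x^2 + 70x + 1843

From α + 35 = √(-618), squaring gives (α + 35)^2 = -618, i.e. α^2 + 70α + 1225 = -618, so α^2 + 70α + 1843 = 0. The discriminant of x^2 + 70x + 1843 is (70)^2 - 4·(1843) = 4900 - 7372 = -2472, and 4·(-618) is not a perfect square in Q since -618 is squarefree and ≠ 1. Hence x^2 + 70x + 1843 is irreducible over Q and is the minimal polynomial of α.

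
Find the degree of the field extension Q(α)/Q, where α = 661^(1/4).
[Q(α):Q] = 4

α is a root of x^4 - 661. By Eisenstein's criterion at the prime p = 661 (which divides the constant term 661 but p^2 = 436921 does not, since 661 is squarefree), x^4 - 661 is irreducible over Q. Hence [Q(α):Q] = 4.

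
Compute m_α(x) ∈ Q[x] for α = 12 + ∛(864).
m_α(x) = x^3 - 36x^2 + 432x - 2592

Set β = α - 12 = ∛(864), so β^3 = 864. Then (α - 12)^3 - 864 = 0, i.e. α is a root of g(x) = (x - 12)^3 - 864 = x^3 - 36x^2 + 432x - 2592. Since g(x) = h(x - 12) where h(x) = x^3 - 864, and h is irreducible over Q (because 864 is not a perfect cube, so h has no rational root, and a monic cubic with no rational root is irreducible), g is also irreducible (irreducibility is preserved under the substitution x → x - 12). Hence m_α(x) = x^3 - 36x^2 + 432x - 2592.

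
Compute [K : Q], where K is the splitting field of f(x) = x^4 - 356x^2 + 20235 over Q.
[K : Q] = 4

Solving the quadratic in x^2: x^2 = (356 ± √(356^2 - 4·20235))/2 = (356 ± √45796)/2 = (356 ± 214)/2, giving x^2 = 71 or x^2 = 285. So f(x) = (x^2 - 71)(x^2 - 285) and the roots of f are ±√71, ±√285. Hence the splitting field is K = Q(√71, √285). Since 71 and 285 are distinct squarefree integers > 1, their product 20235 is not a perfect square, so √285 ∉ Q(√71). By the tower law [K:Q] = [Q(√71,√285):Q(√71)] · [Q(√71):Q] = 2 · 2 = 4.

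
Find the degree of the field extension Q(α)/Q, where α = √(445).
[Q(α):Q] = 2

[Q(α):Q] equals the degree of the minimal polynomial of α. Here α^2 = 445 and x^2 - 445 is irreducible (d = 445 is squarefree, ≠ 1, hence not a square), so deg(m_α) = 2. Thus [Q(α):Q] = 2.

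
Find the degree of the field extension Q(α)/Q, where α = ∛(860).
[Q(α):Q] = 3

The minimal polynomial of α is x^3 - 860, irreducible over Q since 860 is not a perfect cube (so x^3 - 860 has no rational root). Hence [Q(α):Q] = deg(m_α) = 3.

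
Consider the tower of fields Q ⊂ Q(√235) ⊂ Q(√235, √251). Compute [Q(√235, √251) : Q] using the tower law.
[Q(√235, √251) : Q] = 4

[Q(√235):Q] = 2 (min poly x^2 - 235, irreducible since 235 is squarefree > 1). For the top step, suppose √251 ∈ Q(√235), say √251 = c + d√235 with c, d ∈ Q. Squaring: 251 = c^2 + 235d^2 + 2cd√235. Since √235 ∉ Q this forces 2cd = 0. If d = 0 then √251 = c ∈ Q, contradicting 251 squarefree > 1. If c = 0 then 251 = 235d^2, so 235·251 = (235d)^2 is a perfect square in Q — but 235·251 = 58985 is not a perfect square (since 235 and 251 are distinct squarefree integers). Contradiction. Hence √251 ∉ Q(√235), so x^2 - 251 stays irreducible over Q(√235) and [Q(√235, √251) : Q(√235)] = 2. By the tower law, [Q(√235, √251) : Q] = 2 · 2 = 4.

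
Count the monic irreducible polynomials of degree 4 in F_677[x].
There are 52516253478 monic irreducible polynomials of degree 4 over F_677

Each element of F_{677^4} that lies in no proper subfield is a root of exactly one monic irreducible of degree 4 over F_677, and each such polynomial has 4 distinct roots in F_{677^4}. By Möbius inversion the count is N_677(4) = (1/4) Σ_{d|4} μ(4/d) · 677^d = (1/4)(μ(4)·677^1 + μ(2)·677^2 + μ(1)·677^4) = 210065013912/4 = 52516253478.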